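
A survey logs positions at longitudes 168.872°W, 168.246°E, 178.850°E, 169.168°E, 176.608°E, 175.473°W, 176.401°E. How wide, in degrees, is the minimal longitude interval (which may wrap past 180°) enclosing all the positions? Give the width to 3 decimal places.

Sort the longitudes: -175.473°, -168.872°, +168.246°, +169.168°, +176.401°, +176.608°, +178.850°.
Eastward gaps between consecutive values (wrapping around): 6.601°, 337.118°, 0.922°, 7.233°, 0.207°, 2.242°, 5.677°.
Largest gap = 337.118° ⇒ minimal covering band is its complement: 360° − 337.118° = 22.882°.
Band runs from +168.246° eastward to -168.872°, crossing the antimeridian.

22.882°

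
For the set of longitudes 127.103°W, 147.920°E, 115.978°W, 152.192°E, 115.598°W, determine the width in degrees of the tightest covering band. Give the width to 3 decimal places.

Sort the longitudes: -127.103°, -115.978°, -115.598°, +147.920°, +152.192°.
Eastward gaps between consecutive values (wrapping around): 11.125°, 0.380°, 263.518°, 4.272°, 80.705°.
Largest gap = 263.518° ⇒ minimal covering band is its complement: 360° − 263.518° = 96.482°.
Band runs from +147.920° eastward to -115.598°, crossing the antimeridian.

96.482°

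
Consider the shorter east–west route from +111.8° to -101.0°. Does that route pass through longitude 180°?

Yes

Naïve |-101.0 − 111.8| = 212.8° > 180°, so the shorter arc goes the other way round — across 180°.
Signed shortest Δλ = ((-101.0 − 111.8 + 180) mod 360) − 180 = 147.2°.
Going east by 147.2° from +111.8° passes through 180° before reaching -101.0°.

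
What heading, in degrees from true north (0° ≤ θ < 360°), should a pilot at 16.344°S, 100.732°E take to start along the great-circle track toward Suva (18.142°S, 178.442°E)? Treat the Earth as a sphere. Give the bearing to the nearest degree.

105°

Δλ = 178.442 − 100.732 = 77.710°.
θ = atan2( sin Δλ · cos φ₂ , cos φ₁ · sin φ₂ − sin φ₁ · cos φ₂ · cos Δλ )
  = atan2(0.92851, -0.24187) = 104.601° → normalised to [0°, 360°): 104.601°.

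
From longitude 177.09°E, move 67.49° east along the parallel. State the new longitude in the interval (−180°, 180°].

115.42°W

Start at +177.09°; shift +67.49° → +244.58°.
+244.58° lies outside (−180°, 180°]; subtract 360° → -115.42°.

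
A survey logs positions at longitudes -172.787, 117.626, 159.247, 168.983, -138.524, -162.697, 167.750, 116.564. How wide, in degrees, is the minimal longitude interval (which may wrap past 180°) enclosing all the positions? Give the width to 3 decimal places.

104.912°

Sort the longitudes: -172.787°, -162.697°, -138.524°, +116.564°, +117.626°, +159.247°, +167.750°, +168.983°.
Eastward gaps between consecutive values (wrapping around): 10.090°, 24.173°, 255.088°, 1.062°, 41.621°, 8.503°, 1.233°, 18.230°.
Largest gap = 255.088° ⇒ minimal covering band is its complement: 360° − 255.088° = 104.912°.
Band runs from +116.564° eastward to -138.524°, crossing the antimeridian.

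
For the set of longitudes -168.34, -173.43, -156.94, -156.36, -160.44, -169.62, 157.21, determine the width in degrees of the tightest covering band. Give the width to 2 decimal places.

Sort the longitudes: -173.43°, -169.62°, -168.34°, -160.44°, -156.94°, -156.36°, +157.21°.
Eastward gaps between consecutive values (wrapping around): 3.81°, 1.28°, 7.90°, 3.50°, 0.58°, 313.57°, 29.36°.
Largest gap = 313.57° ⇒ minimal covering band is its complement: 360° − 313.57° = 46.43°.
Band runs from +157.21° eastward to -156.36°, crossing the antimeridian.

46.43°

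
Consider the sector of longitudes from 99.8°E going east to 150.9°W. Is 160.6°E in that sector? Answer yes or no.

Band width going east from +99.8° to -150.9°: ((-150.9 − 99.8) mod 360) = 109.3°.
Offset of +160.6° east of the west edge: ((160.6 − 99.8) mod 360) = 60.8°.
60.8° ≤ 109.3° ⇒ inside.

Yes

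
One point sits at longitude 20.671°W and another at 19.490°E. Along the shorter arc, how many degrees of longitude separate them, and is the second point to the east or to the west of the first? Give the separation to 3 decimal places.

Raw difference: 19.490 − -20.671 = 40.161°.
Normalise into (−180°, 180°]: 40.161° stays 40.161°.
Positive ⇒ the second point lies to the east; separation 40.161°.

40.161° east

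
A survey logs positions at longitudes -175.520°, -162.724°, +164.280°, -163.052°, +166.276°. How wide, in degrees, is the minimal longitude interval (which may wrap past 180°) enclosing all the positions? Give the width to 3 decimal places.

32.996°

Sort the longitudes: -175.520°, -163.052°, -162.724°, +164.280°, +166.276°.
Eastward gaps between consecutive values (wrapping around): 12.468°, 0.328°, 327.004°, 1.996°, 18.204°.
Largest gap = 327.004° ⇒ minimal covering band is its complement: 360° − 327.004° = 32.996°.
Band runs from +164.280° eastward to -162.724°, crossing the antimeridian.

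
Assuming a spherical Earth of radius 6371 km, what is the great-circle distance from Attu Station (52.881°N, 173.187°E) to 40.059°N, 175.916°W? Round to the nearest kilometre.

Δλ = -175.916 − 173.187 = -349.103°; wrapped into (−180°, 180°]: 10.897°.
Δφ = 40.059 − 52.881 = -12.822°.
a = sin²(Δφ/2) + cos φ₁ · cos φ₂ · sin²(Δλ/2) = 0.016632.
c = 2·atan2(√a, √(1−a)) = 0.25865 rad → d = 6371·c ≈ 1647.87 km.

1648 km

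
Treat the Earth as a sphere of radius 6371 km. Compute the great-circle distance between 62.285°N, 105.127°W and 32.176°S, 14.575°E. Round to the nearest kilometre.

14655 km

Δλ = 14.575 − -105.127 = 119.702°.
Δφ = -32.176 − 62.285 = -94.461°.
a = sin²(Δφ/2) + cos φ₁ · cos φ₂ · sin²(Δλ/2) = 0.833237.
c = 2·atan2(√a, √(1−a)) = 2.30027 rad → d = 6371·c ≈ 14654.99 km.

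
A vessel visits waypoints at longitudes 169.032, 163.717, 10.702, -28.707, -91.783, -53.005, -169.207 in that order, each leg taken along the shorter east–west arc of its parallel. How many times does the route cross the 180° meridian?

0

Leg 1: +169.032° → +163.717°, shortest Δλ = -5.315° (west) — does not cross 180°.
Leg 2: +163.717° → +10.702°, shortest Δλ = -153.015° (west) — does not cross 180°.
Leg 3: +10.702° → -28.707°, shortest Δλ = -39.409° (west) — does not cross 180°.
Leg 4: -28.707° → -91.783°, shortest Δλ = -63.076° (west) — does not cross 180°.
Leg 5: -91.783° → -53.005°, shortest Δλ = 38.778° (east) — does not cross 180°.
Leg 6: -53.005° → -169.207°, shortest Δλ = -116.202° (west) — does not cross 180°.
Total crossings: 0.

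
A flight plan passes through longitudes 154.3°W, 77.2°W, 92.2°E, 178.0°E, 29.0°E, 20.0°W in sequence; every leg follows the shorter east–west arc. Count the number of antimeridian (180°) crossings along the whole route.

Leg 1: -154.3° → -77.2°, shortest Δλ = 77.1° (east) — does not cross 180°.
Leg 2: -77.2° → +92.2°, shortest Δλ = 169.4° (east) — does not cross 180°.
Leg 3: +92.2° → +178.0°, shortest Δλ = 85.8° (east) — does not cross 180°.
Leg 4: +178.0° → +29.0°, shortest Δλ = -149.0° (west) — does not cross 180°.
Leg 5: +29.0° → -20.0°, shortest Δλ = -49.0° (west) — does not cross 180°.
Total crossings: 0.

0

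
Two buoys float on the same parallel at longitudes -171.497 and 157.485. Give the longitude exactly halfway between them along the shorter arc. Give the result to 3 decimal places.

+172.994°

Signed shortest Δλ from -171.497° to +157.485° is -31.018°.
Midpoint longitude = -171.497° + (-31.018°)/2 = -171.497° − 15.509° = -187.006°.
Normalise into (−180°, 180°]: +172.994°.
(The naïve average (-171.497 + +157.485)/2 = -7.006° is on the wrong side of the globe.)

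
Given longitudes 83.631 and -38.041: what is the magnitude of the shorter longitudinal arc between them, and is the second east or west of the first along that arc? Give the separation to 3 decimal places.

Raw difference: -38.041 − 83.631 = -121.672°.
Normalise into (−180°, 180°]: -121.672° stays -121.672°.
Negative ⇒ the second point lies to the west; separation 121.672°.

121.672° west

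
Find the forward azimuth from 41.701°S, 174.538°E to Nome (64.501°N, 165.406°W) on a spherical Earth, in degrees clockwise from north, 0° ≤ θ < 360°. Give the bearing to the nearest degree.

9°

Δλ = -165.406 − 174.538 = -339.944°; wrapped into (−180°, 180°]: 20.056°.
θ = atan2( sin Δλ · cos φ₂ , cos φ₁ · sin φ₂ − sin φ₁ · cos φ₂ · cos Δλ )
  = atan2(0.14763, 0.94292) = 8.899° → normalised to [0°, 360°): 8.899°.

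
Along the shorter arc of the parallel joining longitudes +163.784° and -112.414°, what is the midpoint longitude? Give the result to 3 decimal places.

-154.315°

Signed shortest Δλ from +163.784° to -112.414° is +83.802°.
Midpoint longitude = +163.784° + (+83.802°)/2 = +163.784° + 41.901° = +205.685°.
Normalise into (−180°, 180°]: -154.315°.
(The naïve average (+163.784 + -112.414)/2 = 25.685° is on the wrong side of the globe.)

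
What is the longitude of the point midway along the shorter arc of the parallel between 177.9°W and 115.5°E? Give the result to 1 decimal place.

Signed shortest Δλ from -177.9° to +115.5° is -66.6°.
Midpoint longitude = -177.9° + (-66.6°)/2 = -177.9° − 33.3° = -211.2°.
Normalise into (−180°, 180°]: +148.8°.
(The naïve average (-177.9 + +115.5)/2 = -31.2° is on the wrong side of the globe.)

148.8°E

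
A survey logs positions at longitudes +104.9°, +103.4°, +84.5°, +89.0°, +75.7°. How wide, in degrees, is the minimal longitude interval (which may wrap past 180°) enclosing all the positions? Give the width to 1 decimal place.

29.2°

Sort the longitudes: +75.7°, +84.5°, +89.0°, +103.4°, +104.9°.
Eastward gaps between consecutive values (wrapping around): 8.8°, 4.5°, 14.4°, 1.5°, 330.8°.
Largest gap = 330.8° ⇒ minimal covering band is its complement: 360° − 330.8° = 29.2°.
Band runs from +75.7° eastward to +104.9°.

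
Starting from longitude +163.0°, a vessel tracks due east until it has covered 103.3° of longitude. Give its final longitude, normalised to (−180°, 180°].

-93.7°

Start at +163.0°; shift +103.3° → +266.3°.
+266.3° lies outside (−180°, 180°]; subtract 360° → -93.7°.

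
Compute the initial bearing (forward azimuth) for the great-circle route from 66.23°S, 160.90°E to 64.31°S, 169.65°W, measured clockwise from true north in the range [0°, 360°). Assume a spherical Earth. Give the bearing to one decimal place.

94.8°

Δλ = -169.65 − 160.90 = -330.55°; wrapped into (−180°, 180°]: 29.45°.
θ = atan2( sin Δλ · cos φ₂ , cos φ₁ · sin φ₂ − sin φ₁ · cos φ₂ · cos Δλ )
  = atan2(0.21314, -0.01776) = 94.763° → normalised to [0°, 360°): 94.763°.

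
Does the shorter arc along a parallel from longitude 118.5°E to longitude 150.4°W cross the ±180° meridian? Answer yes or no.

Naïve |-150.4 − 118.5| = 268.9° > 180°, so the shorter arc goes the other way round — across 180°.
Signed shortest Δλ = ((-150.4 − 118.5 + 180) mod 360) − 180 = 91.1°.
Going east by 91.1° from +118.5° passes through 180° before reaching -150.4°.

Yes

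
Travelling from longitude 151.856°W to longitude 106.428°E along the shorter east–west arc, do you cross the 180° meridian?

Naïve |106.428 − -151.856| = 258.284° > 180°, so the shorter arc goes the other way round — across 180°.
Signed shortest Δλ = ((106.428 − -151.856 + 180) mod 360) − 180 = -101.716°.
Going west by 101.716° from -151.856° passes through 180° before reaching +106.428°.

Yes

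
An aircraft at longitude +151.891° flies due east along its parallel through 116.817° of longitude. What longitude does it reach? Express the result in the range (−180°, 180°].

Start at +151.891°; shift +116.817° → +268.708°.
+268.708° lies outside (−180°, 180°]; subtract 360° → -91.292°.

-91.292°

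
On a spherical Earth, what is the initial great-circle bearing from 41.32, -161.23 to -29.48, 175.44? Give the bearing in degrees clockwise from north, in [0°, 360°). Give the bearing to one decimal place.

201.0°

Δλ = 175.44 − -161.23 = 336.67°; wrapped into (−180°, 180°]: -23.33°.
θ = atan2( sin Δλ · cos φ₂ , cos φ₁ · sin φ₂ − sin φ₁ · cos φ₂ · cos Δλ )
  = atan2(-0.34475, -0.89738) = -158.984° → normalised to [0°, 360°): 201.016°.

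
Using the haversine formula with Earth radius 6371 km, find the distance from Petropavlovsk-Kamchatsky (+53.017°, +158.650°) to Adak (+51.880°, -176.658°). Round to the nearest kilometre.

1670 km

Δλ = -176.658 − 158.650 = -335.308°; wrapped into (−180°, 180°]: 24.692°.
Δφ = 51.880 − 53.017 = -1.137°.
a = sin²(Δφ/2) + cos φ₁ · cos φ₂ · sin²(Δλ/2) = 0.017076.
c = 2·atan2(√a, √(1−a)) = 0.26210 rad → d = 6371·c ≈ 1669.83 km.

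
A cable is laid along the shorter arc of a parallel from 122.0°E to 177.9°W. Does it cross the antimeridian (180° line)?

Naïve |-177.9 − 122.0| = 299.9° > 180°, so the shorter arc goes the other way round — across 180°.
Signed shortest Δλ = ((-177.9 − 122.0 + 180) mod 360) − 180 = 60.1°.
Going east by 60.1° from +122.0° passes through 180° before reaching -177.9°.

Yes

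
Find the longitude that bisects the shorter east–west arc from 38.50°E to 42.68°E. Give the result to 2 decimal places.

40.59°E

Signed shortest Δλ from +38.50° to +42.68° is +4.18°.
Midpoint longitude = +38.50° + (+4.18°)/2 = +38.50° + 2.09° = +40.59°.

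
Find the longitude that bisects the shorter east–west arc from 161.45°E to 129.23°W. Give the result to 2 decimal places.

Signed shortest Δλ from +161.45° to -129.23° is +69.32°.
Midpoint longitude = +161.45° + (+69.32°)/2 = +161.45° + 34.66° = +196.11°.
Normalise into (−180°, 180°]: -163.89°.
(The naïve average (+161.45 + -129.23)/2 = 16.11° is on the wrong side of the globe.)

163.89°W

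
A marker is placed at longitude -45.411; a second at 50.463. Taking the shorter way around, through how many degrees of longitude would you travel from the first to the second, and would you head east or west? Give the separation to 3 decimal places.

Raw difference: 50.463 − -45.411 = 95.874°.
Normalise into (−180°, 180°]: 95.874° stays 95.874°.
Positive ⇒ the second point lies to the east; separation 95.874°.

95.874° east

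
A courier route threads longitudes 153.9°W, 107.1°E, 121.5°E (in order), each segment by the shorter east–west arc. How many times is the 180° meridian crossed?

1

Leg 1: -153.9° → +107.1°, shortest Δλ = -99.0° (west) — crosses 180°.
Leg 2: +107.1° → +121.5°, shortest Δλ = 14.4° (east) — does not cross 180°.
Total crossings: 1.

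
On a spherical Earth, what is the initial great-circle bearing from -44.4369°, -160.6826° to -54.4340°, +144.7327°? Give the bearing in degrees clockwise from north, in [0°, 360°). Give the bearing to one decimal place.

Δλ = 144.7327 − -160.6826 = 305.4153°; wrapped into (−180°, 180°]: -54.5847°.
θ = atan2( sin Δλ · cos φ₂ , cos φ₁ · sin φ₂ − sin φ₁ · cos φ₂ · cos Δλ )
  = atan2(-0.47402, -0.34483) = -126.035° → normalised to [0°, 360°): 233.965°.

234.0°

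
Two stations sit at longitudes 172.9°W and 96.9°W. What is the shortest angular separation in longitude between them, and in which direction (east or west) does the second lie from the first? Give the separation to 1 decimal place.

Raw difference: -96.9 − -172.9 = 76.0°.
Normalise into (−180°, 180°]: 76.0° stays 76.0°.
Positive ⇒ the second point lies to the east; separation 76.0°.

76.0° east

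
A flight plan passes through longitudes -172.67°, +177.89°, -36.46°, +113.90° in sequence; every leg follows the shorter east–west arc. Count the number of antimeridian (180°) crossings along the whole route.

Leg 1: -172.67° → +177.89°, shortest Δλ = -9.44° (west) — crosses 180°.
Leg 2: +177.89° → -36.46°, shortest Δλ = 145.65° (east) — crosses 180°.
Leg 3: -36.46° → +113.90°, shortest Δλ = 150.36° (east) — does not cross 180°.
Total crossings: 2.

2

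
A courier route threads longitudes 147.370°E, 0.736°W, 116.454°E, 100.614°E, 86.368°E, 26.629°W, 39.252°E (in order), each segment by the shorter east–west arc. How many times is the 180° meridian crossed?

Leg 1: +147.370° → -0.736°, shortest Δλ = -148.106° (west) — does not cross 180°.
Leg 2: -0.736° → +116.454°, shortest Δλ = 117.19° (east) — does not cross 180°.
Leg 3: +116.454° → +100.614°, shortest Δλ = -15.84° (west) — does not cross 180°.
Leg 4: +100.614° → +86.368°, shortest Δλ = -14.246° (west) — does not cross 180°.
Leg 5: +86.368° → -26.629°, shortest Δλ = -112.997° (west) — does not cross 180°.
Leg 6: -26.629° → +39.252°, shortest Δλ = 65.881° (east) — does not cross 180°.
Total crossings: 0.

0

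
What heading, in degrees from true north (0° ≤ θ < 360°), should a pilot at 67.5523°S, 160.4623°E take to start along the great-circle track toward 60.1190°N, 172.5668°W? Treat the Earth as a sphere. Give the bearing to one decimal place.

16.9°

Δλ = -172.5668 − 160.4623 = -333.0291°; wrapped into (−180°, 180°]: 26.9709°.
θ = atan2( sin Δλ · cos φ₂ , cos φ₁ · sin φ₂ − sin φ₁ · cos φ₂ · cos Δλ )
  = atan2(0.22595, 0.74145) = 16.948° → normalised to [0°, 360°): 16.948°.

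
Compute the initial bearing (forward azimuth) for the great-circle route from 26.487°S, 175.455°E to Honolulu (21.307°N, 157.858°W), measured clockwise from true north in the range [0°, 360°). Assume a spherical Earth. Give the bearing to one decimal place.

31.0°

Δλ = -157.858 − 175.455 = -333.313°; wrapped into (−180°, 180°]: 26.687°.
θ = atan2( sin Δλ · cos φ₂ , cos φ₁ · sin φ₂ − sin φ₁ · cos φ₂ · cos Δλ )
  = atan2(0.41842, 0.69647) = 30.996° → normalised to [0°, 360°): 30.996°.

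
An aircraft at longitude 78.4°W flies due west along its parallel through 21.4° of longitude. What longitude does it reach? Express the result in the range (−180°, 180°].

Start at -78.4°; shift −21.4° → -99.8°.
-99.8° already lies in (−180°, 180°].

99.8°W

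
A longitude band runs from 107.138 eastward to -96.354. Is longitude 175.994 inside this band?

Band width going east from +107.138° to -96.354°: ((-96.354 − 107.138) mod 360) = 156.508°.
Offset of +175.994° east of the west edge: ((175.994 − 107.138) mod 360) = 68.856°.
68.856° ≤ 156.508° ⇒ inside.

Yes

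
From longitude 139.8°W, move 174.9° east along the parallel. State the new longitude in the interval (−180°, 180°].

Start at -139.8°; shift +174.9° → +35.1°.
+35.1° already lies in (−180°, 180°].

35.1°E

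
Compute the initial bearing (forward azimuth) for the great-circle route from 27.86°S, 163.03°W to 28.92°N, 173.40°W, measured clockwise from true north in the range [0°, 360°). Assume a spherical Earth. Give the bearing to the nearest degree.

Δλ = -173.40 − -163.03 = -10.37°.
θ = atan2( sin Δλ · cos φ₂ , cos φ₁ · sin φ₂ − sin φ₁ · cos φ₂ · cos Δλ )
  = atan2(-0.15756, 0.82989) = -10.750° → normalised to [0°, 360°): 349.250°.

349°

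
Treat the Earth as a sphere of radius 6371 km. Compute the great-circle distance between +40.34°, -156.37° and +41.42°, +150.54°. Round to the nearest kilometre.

4393 km

Δλ = 150.54 − -156.37 = 306.91°; wrapped into (−180°, 180°]: -53.09°.
Δφ = 41.42 − 40.34 = 1.08°.
a = sin²(Δφ/2) + cos φ₁ · cos φ₂ · sin²(Δλ/2) = 0.114243.
c = 2·atan2(√a, √(1−a)) = 0.68958 rad → d = 6371·c ≈ 4393.31 km.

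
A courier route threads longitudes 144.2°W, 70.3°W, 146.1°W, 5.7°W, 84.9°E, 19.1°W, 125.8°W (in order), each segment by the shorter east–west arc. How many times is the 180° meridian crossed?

0

Leg 1: -144.2° → -70.3°, shortest Δλ = 73.9° (east) — does not cross 180°.
Leg 2: -70.3° → -146.1°, shortest Δλ = -75.8° (west) — does not cross 180°.
Leg 3: -146.1° → -5.7°, shortest Δλ = 140.4° (east) — does not cross 180°.
Leg 4: -5.7° → +84.9°, shortest Δλ = 90.6° (east) — does not cross 180°.
Leg 5: +84.9° → -19.1°, shortest Δλ = -104.0° (west) — does not cross 180°.
Leg 6: -19.1° → -125.8°, shortest Δλ = -106.7° (west) — does not cross 180°.
Total crossings: 0.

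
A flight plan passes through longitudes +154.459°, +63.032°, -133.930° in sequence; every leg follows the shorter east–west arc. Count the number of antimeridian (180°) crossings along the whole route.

Leg 1: +154.459° → +63.032°, shortest Δλ = -91.427° (west) — does not cross 180°.
Leg 2: +63.032° → -133.930°, shortest Δλ = 163.038° (east) — crosses 180°.
Total crossings: 1.

1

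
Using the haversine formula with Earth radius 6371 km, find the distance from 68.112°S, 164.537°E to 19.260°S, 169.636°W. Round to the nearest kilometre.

Δλ = -169.636 − 164.537 = -334.173°; wrapped into (−180°, 180°]: 25.827°.
Δφ = -19.260 − -68.112 = 48.852°.
a = sin²(Δφ/2) + cos φ₁ · cos φ₂ · sin²(Δλ/2) = 0.188573.
c = 2·atan2(√a, √(1−a)) = 0.89841 rad → d = 6371·c ≈ 5723.78 km.

5724 km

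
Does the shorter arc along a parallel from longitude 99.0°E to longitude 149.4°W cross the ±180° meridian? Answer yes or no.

Yes

Naïve |-149.4 − 99.0| = 248.4° > 180°, so the shorter arc goes the other way round — across 180°.
Signed shortest Δλ = ((-149.4 − 99.0 + 180) mod 360) − 180 = 111.6°.
Going east by 111.6° from +99.0° passes through 180° before reaching -149.4°.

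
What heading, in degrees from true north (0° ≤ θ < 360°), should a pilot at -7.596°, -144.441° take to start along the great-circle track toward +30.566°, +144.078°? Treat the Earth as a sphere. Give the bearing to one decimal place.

Δλ = 144.078 − -144.441 = 288.519°; wrapped into (−180°, 180°]: -71.481°.
θ = atan2( sin Δλ · cos φ₂ , cos φ₁ · sin φ₂ − sin φ₁ · cos φ₂ · cos Δλ )
  = atan2(-0.81646, 0.54022) = -56.509° → normalised to [0°, 360°): 303.491°.

303.5°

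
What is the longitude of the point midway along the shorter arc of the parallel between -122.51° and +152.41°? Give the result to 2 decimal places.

-165.05°

Signed shortest Δλ from -122.51° to +152.41° is -85.08°.
Midpoint longitude = -122.51° + (-85.08°)/2 = -122.51° − 42.54° = -165.05°.
(The naïve average (-122.51 + +152.41)/2 = 14.95° is on the wrong side of the globe.)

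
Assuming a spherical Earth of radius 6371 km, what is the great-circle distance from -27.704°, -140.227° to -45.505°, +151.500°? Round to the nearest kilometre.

Δλ = 151.500 − -140.227 = 291.727°; wrapped into (−180°, 180°]: -68.273°.
Δφ = -45.505 − -27.704 = -17.801°.
a = sin²(Δφ/2) + cos φ₁ · cos φ₂ · sin²(Δλ/2) = 0.219339.
c = 2·atan2(√a, √(1−a)) = 0.97481 rad → d = 6371·c ≈ 6210.54 km.

6211 km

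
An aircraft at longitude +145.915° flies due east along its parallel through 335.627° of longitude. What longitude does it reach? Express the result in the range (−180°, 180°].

Start at +145.915°; shift +335.627° → +481.542°.
+481.542° lies outside (−180°, 180°]; subtract 360° → +121.542°.

+121.542°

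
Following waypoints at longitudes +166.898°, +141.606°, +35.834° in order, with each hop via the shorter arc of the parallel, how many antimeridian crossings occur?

0

Leg 1: +166.898° → +141.606°, shortest Δλ = -25.292° (west) — does not cross 180°.
Leg 2: +141.606° → +35.834°, shortest Δλ = -105.772° (west) — does not cross 180°.
Total crossings: 0.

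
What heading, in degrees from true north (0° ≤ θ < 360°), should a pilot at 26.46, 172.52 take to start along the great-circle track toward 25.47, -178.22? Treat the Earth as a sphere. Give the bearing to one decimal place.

94.7°

Δλ = -178.22 − 172.52 = -350.74°; wrapped into (−180°, 180°]: 9.26°.
θ = atan2( sin Δλ · cos φ₂ , cos φ₁ · sin φ₂ − sin φ₁ · cos φ₂ · cos Δλ )
  = atan2(0.14528, -0.01204) = 94.736° → normalised to [0°, 360°): 94.736°.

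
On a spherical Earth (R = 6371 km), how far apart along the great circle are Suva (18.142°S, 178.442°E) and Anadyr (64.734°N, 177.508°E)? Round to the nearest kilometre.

9216 km

Δλ = 177.508 − 178.442 = -0.934°.
Δφ = 64.734 − -18.142 = 82.876°.
a = sin²(Δφ/2) + cos φ₁ · cos φ₂ · sin²(Δλ/2) = 0.438018.
c = 2·atan2(√a, √(1−a)) = 1.44651 rad → d = 6371·c ≈ 9215.74 km.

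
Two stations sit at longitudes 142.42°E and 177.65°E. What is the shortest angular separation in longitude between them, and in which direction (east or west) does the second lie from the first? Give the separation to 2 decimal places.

Raw difference: 177.65 − 142.42 = 35.23°.
Normalise into (−180°, 180°]: 35.23° stays 35.23°.
Positive ⇒ the second point lies to the east; separation 35.23°.

35.23° east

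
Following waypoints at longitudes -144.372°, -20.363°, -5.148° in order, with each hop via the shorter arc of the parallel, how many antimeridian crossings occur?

0

Leg 1: -144.372° → -20.363°, shortest Δλ = 124.009° (east) — does not cross 180°.
Leg 2: -20.363° → -5.148°, shortest Δλ = 15.215° (east) — does not cross 180°.
Total crossings: 0.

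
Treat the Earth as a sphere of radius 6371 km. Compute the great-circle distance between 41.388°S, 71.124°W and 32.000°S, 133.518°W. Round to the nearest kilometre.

Δλ = -133.518 − -71.124 = -62.394°.
Δφ = -32.000 − -41.388 = 9.388°.
a = sin²(Δφ/2) + cos φ₁ · cos φ₂ · sin²(Δλ/2) = 0.177406.
c = 2·atan2(√a, √(1−a)) = 0.86953 rad → d = 6371·c ≈ 5539.75 km.

5540 km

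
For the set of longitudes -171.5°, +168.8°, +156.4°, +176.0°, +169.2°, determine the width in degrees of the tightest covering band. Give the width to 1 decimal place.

32.1°

Sort the longitudes: -171.5°, +156.4°, +168.8°, +169.2°, +176.0°.
Eastward gaps between consecutive values (wrapping around): 327.9°, 12.4°, 0.4°, 6.8°, 12.5°.
Largest gap = 327.9° ⇒ minimal covering band is its complement: 360° − 327.9° = 32.1°.
Band runs from +156.4° eastward to -171.5°, crossing the antimeridian.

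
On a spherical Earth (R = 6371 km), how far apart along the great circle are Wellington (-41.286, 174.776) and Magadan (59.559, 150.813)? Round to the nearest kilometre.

11427 km

Δλ = 150.813 − 174.776 = -23.963°.
Δφ = 59.559 − -41.286 = 100.845°.
a = sin²(Δφ/2) + cos φ₁ · cos φ₂ · sin²(Δλ/2) = 0.610483.
c = 2·atan2(√a, √(1−a)) = 1.79360 rad → d = 6371·c ≈ 11427.04 km.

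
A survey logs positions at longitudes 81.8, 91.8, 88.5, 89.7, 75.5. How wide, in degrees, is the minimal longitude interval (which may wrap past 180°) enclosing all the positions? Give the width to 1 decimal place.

16.3°

Sort the longitudes: +75.5°, +81.8°, +88.5°, +89.7°, +91.8°.
Eastward gaps between consecutive values (wrapping around): 6.3°, 6.7°, 1.2°, 2.1°, 343.7°.
Largest gap = 343.7° ⇒ minimal covering band is its complement: 360° − 343.7° = 16.3°.
Band runs from +75.5° eastward to +91.8°.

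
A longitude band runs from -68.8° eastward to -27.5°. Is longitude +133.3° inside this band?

Band width going east from -68.8° to -27.5°: ((-27.5 − -68.8) mod 360) = 41.3°.
Offset of +133.3° east of the west edge: ((133.3 − -68.8) mod 360) = 202.1°.
202.1° > 41.3° ⇒ outside.

No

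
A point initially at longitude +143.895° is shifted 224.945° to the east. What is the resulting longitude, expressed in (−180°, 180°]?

+8.840°

Start at +143.895°; shift +224.945° → +368.840°.
+368.840° lies outside (−180°, 180°]; subtract 360° → +8.840°.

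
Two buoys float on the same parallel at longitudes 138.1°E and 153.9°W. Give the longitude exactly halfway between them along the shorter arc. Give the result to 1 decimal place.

172.1°E

Signed shortest Δλ from +138.1° to -153.9° is +68.0°.
Midpoint longitude = +138.1° + (+68.0°)/2 = +138.1° + 34.0° = +172.1°.
(The naïve average (+138.1 + -153.9)/2 = -7.9° is on the wrong side of the globe.)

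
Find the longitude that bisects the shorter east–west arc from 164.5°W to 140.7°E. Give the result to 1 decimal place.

Signed shortest Δλ from -164.5° to +140.7° is -54.8°.
Midpoint longitude = -164.5° + (-54.8°)/2 = -164.5° − 27.4° = -191.9°.
Normalise into (−180°, 180°]: +168.1°.
(The naïve average (-164.5 + +140.7)/2 = -11.9° is on the wrong side of the globe.)

168.1°E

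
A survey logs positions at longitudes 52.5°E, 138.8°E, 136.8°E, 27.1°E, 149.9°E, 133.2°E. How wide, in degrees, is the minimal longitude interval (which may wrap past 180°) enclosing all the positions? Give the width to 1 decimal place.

122.8°

Sort the longitudes: +27.1°, +52.5°, +133.2°, +136.8°, +138.8°, +149.9°.
Eastward gaps between consecutive values (wrapping around): 25.4°, 80.7°, 3.6°, 2.0°, 11.1°, 237.2°.
Largest gap = 237.2° ⇒ minimal covering band is its complement: 360° − 237.2° = 122.8°.
Band runs from +27.1° eastward to +149.9°.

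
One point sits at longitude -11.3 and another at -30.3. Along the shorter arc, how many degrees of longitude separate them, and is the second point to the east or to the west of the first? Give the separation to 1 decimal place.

19.0° west

Raw difference: -30.3 − -11.3 = -19.0°.
Normalise into (−180°, 180°]: -19.0° stays -19.0°.
Negative ⇒ the second point lies to the west; separation 19.0°.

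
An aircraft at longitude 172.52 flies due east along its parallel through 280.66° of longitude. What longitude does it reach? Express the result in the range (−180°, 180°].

Start at +172.52°; shift +280.66° → +453.18°.
+453.18° lies outside (−180°, 180°]; subtract 360° → +93.18°.

+93.18°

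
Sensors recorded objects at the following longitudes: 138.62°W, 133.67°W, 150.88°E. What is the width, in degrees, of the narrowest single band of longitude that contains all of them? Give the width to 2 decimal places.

75.45°

Sort the longitudes: -138.62°, -133.67°, +150.88°.
Eastward gaps between consecutive values (wrapping around): 4.95°, 284.55°, 70.50°.
Largest gap = 284.55° ⇒ minimal covering band is its complement: 360° − 284.55° = 75.45°.
Band runs from +150.88° eastward to -133.67°, crossing the antimeridian.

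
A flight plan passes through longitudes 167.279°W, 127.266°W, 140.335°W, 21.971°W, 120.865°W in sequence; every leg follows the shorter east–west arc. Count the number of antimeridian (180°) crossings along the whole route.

Leg 1: -167.279° → -127.266°, shortest Δλ = 40.013° (east) — does not cross 180°.
Leg 2: -127.266° → -140.335°, shortest Δλ = -13.069° (west) — does not cross 180°.
Leg 3: -140.335° → -21.971°, shortest Δλ = 118.364° (east) — does not cross 180°.
Leg 4: -21.971° → -120.865°, shortest Δλ = -98.894° (west) — does not cross 180°.
Total crossings: 0.

0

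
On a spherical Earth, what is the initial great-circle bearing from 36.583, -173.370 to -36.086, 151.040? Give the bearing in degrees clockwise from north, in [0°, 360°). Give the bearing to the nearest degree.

209°

Δλ = 151.040 − -173.370 = 324.410°; wrapped into (−180°, 180°]: -35.590°.
θ = atan2( sin Δλ · cos φ₂ , cos φ₁ · sin φ₂ − sin φ₁ · cos φ₂ · cos Δλ )
  = atan2(-0.47032, -0.86463) = -151.456° → normalised to [0°, 360°): 208.544°.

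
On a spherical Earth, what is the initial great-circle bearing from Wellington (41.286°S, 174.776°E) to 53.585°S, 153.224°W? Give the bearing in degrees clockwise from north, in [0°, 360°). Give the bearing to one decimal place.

130.9°

Δλ = -153.224 − 174.776 = -328.000°; wrapped into (−180°, 180°]: 32.000°.
θ = atan2( sin Δλ · cos φ₂ , cos φ₁ · sin φ₂ − sin φ₁ · cos φ₂ · cos Δλ )
  = atan2(0.31458, -0.27253) = 130.904° → normalised to [0°, 360°): 130.904°.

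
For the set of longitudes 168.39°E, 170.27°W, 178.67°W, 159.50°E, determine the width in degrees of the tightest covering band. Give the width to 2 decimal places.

30.23°

Sort the longitudes: -178.67°, -170.27°, +159.50°, +168.39°.
Eastward gaps between consecutive values (wrapping around): 8.40°, 329.77°, 8.89°, 12.94°.
Largest gap = 329.77° ⇒ minimal covering band is its complement: 360° − 329.77° = 30.23°.
Band runs from +159.50° eastward to -170.27°, crossing the antimeridian.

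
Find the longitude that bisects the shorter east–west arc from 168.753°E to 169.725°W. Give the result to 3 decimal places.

179.514°E

Signed shortest Δλ from +168.753° to -169.725° is +21.522°.
Midpoint longitude = +168.753° + (+21.522°)/2 = +168.753° + 10.761° = +179.514°.
(The naïve average (+168.753 + -169.725)/2 = -0.486° is on the wrong side of the globe.)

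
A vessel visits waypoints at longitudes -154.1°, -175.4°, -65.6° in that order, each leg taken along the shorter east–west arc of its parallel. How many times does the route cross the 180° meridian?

0

Leg 1: -154.1° → -175.4°, shortest Δλ = -21.3° (west) — does not cross 180°.
Leg 2: -175.4° → -65.6°, shortest Δλ = 109.8° (east) — does not cross 180°.
Total crossings: 0.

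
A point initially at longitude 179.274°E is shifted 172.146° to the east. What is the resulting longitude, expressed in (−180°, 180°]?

Start at +179.274°; shift +172.146° → +351.420°.
+351.420° lies outside (−180°, 180°]; subtract 360° → -8.580°.

8.580°W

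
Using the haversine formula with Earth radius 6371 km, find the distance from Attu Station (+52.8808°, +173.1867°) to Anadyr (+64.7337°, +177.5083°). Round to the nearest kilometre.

Δλ = 177.5083 − 173.1867 = 4.3216°.
Δφ = 64.7337 − 52.8808 = 11.8529°.
a = sin²(Δφ/2) + cos φ₁ · cos φ₂ · sin²(Δλ/2) = 0.011027.
c = 2·atan2(√a, √(1−a)) = 0.21041 rad → d = 6371·c ≈ 1340.51 km.

1341 km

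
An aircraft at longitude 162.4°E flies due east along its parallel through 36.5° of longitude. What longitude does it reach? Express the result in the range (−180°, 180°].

161.1°W

Start at +162.4°; shift +36.5° → +198.9°.
+198.9° lies outside (−180°, 180°]; subtract 360° → -161.1°.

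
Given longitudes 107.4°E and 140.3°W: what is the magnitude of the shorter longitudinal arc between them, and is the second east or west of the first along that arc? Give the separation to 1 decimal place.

112.3° east

Raw difference: -140.3 − 107.4 = -247.7°.
Normalise into (−180°, 180°]: -247.7° + 360° = 112.3°.
Positive ⇒ the second point lies to the east; separation 112.3°.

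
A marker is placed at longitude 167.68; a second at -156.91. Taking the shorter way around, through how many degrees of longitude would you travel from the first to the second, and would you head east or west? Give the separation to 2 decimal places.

Raw difference: -156.91 − 167.68 = -324.59°.
Normalise into (−180°, 180°]: -324.59° + 360° = 35.41°.
Positive ⇒ the second point lies to the east; separation 35.41°.

35.41° east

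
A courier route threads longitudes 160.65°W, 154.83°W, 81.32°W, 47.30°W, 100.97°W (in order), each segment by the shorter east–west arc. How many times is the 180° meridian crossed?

Leg 1: -160.65° → -154.83°, shortest Δλ = 5.82° (east) — does not cross 180°.
Leg 2: -154.83° → -81.32°, shortest Δλ = 73.51° (east) — does not cross 180°.
Leg 3: -81.32° → -47.30°, shortest Δλ = 34.02° (east) — does not cross 180°.
Leg 4: -47.30° → -100.97°, shortest Δλ = -53.67° (west) — does not cross 180°.
Total crossings: 0.

0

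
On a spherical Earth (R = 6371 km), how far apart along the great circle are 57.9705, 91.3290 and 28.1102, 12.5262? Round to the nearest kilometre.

6743 km

Δλ = 12.5262 − 91.3290 = -78.8028°.
Δφ = 28.1102 − 57.9705 = -29.8603°.
a = sin²(Δφ/2) + cos φ₁ · cos φ₂ · sin²(Δλ/2) = 0.254857.
c = 2·atan2(√a, √(1−a)) = 1.05838 rad → d = 6371·c ≈ 6742.94 km.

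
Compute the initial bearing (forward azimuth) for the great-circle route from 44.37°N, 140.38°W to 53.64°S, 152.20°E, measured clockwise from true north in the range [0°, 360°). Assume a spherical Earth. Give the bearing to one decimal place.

216.7°

Δλ = 152.20 − -140.38 = 292.58°; wrapped into (−180°, 180°]: -67.42°.
θ = atan2( sin Δλ · cos φ₂ , cos φ₁ · sin φ₂ − sin φ₁ · cos φ₂ · cos Δλ )
  = atan2(-0.54741, -0.73485) = -143.317° → normalised to [0°, 360°): 216.683°.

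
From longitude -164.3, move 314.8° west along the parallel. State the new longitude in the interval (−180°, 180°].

Start at -164.3°; shift −314.8° → -479.1°.
-479.1° lies outside (−180°, 180°]; add 360° → -119.1°.

-119.1°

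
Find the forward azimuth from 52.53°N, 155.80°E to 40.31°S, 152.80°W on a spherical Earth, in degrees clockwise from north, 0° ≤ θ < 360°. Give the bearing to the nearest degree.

Δλ = -152.80 − 155.80 = -308.60°; wrapped into (−180°, 180°]: 51.40°.
θ = atan2( sin Δλ · cos φ₂ , cos φ₁ · sin φ₂ − sin φ₁ · cos φ₂ · cos Δλ )
  = atan2(0.59595, -0.77114) = 142.302° → normalised to [0°, 360°): 142.302°.

142°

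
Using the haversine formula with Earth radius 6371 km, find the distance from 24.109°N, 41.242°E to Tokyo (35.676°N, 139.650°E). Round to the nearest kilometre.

Δλ = 139.650 − 41.242 = 98.408°.
Δφ = 35.676 − 24.109 = 11.567°.
a = sin²(Δφ/2) + cos φ₁ · cos φ₂ · sin²(Δλ/2) = 0.435098.
c = 2·atan2(√a, √(1−a)) = 1.44063 rad → d = 6371·c ≈ 9178.22 km.

9178 km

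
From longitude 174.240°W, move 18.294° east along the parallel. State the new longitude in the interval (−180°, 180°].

Start at -174.240°; shift +18.294° → -155.946°.
-155.946° already lies in (−180°, 180°].

155.946°W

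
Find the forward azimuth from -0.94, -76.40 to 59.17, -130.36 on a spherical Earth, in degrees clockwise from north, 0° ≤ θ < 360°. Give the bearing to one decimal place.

334.4°

Δλ = -130.36 − -76.40 = -53.96°.
θ = atan2( sin Δλ · cos φ₂ , cos φ₁ · sin φ₂ − sin φ₁ · cos φ₂ · cos Δλ )
  = atan2(-0.41440, 0.86352) = -25.636° → normalised to [0°, 360°): 334.364°.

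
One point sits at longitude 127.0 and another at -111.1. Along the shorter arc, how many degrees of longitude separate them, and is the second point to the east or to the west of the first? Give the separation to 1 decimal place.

Raw difference: -111.1 − 127.0 = -238.1°.
Normalise into (−180°, 180°]: -238.1° + 360° = 121.9°.
Positive ⇒ the second point lies to the east; separation 121.9°.

121.9° east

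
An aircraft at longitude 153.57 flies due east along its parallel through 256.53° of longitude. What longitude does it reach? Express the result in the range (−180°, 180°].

+50.10°

Start at +153.57°; shift +256.53° → +410.10°.
+410.10° lies outside (−180°, 180°]; subtract 360° → +50.10°.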